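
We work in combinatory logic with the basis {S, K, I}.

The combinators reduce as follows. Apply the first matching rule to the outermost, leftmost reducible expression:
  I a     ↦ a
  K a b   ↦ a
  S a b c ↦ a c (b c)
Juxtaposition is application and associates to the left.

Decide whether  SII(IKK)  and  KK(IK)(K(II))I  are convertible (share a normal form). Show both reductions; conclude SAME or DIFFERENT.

Term A:
  start: SII(IKK)
  [1] I(IKK)(I(IKK))
  [2] IKK(I(IKK))
  [3] KK(I(IKK))
  [4] K

Term B:
  start: KK(IK)(K(II))I
  [1] K(K(II))I
  [2] K(II)
  [3] KI

Answer: DIFFERENT — A ⇓ K, B ⇓ KI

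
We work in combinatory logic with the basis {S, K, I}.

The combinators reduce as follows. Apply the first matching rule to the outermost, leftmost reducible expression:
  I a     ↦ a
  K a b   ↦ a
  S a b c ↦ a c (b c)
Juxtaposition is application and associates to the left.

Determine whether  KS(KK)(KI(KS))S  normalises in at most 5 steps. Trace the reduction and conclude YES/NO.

Answer: YES — reaches normal form SIS in 2 ≤ 5 steps

Working:
  start: KS(KK)(KI(KS))S
  →1  S(KI(KS))S
  →2  SIS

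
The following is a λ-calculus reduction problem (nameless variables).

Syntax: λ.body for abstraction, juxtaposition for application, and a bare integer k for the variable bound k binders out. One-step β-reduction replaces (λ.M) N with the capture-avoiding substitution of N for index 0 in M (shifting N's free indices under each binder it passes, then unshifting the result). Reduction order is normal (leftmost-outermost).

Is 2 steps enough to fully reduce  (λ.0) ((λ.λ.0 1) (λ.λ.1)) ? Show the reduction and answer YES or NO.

  start: (λ.0) ((λ.λ.0 1) (λ.λ.1))
  [1] (λ.λ.0 1) (λ.λ.1)
  [2] λ.0 (λ.λ.1)

Answer: YES — reaches normal form λ.0 (λ.λ.1) in 2 ≤ 2 steps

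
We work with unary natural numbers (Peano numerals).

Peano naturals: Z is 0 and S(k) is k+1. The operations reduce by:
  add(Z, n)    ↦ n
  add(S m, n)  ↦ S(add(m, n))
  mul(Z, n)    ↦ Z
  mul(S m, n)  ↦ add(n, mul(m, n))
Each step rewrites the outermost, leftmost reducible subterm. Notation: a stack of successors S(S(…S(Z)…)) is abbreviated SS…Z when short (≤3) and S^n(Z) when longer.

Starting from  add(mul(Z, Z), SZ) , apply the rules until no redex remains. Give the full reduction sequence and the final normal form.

  start: add(mul(Z, Z), SZ)
  [1] add(Z, SZ)
  [2] SZ

Answer: normal form = SZ  (in 2 steps)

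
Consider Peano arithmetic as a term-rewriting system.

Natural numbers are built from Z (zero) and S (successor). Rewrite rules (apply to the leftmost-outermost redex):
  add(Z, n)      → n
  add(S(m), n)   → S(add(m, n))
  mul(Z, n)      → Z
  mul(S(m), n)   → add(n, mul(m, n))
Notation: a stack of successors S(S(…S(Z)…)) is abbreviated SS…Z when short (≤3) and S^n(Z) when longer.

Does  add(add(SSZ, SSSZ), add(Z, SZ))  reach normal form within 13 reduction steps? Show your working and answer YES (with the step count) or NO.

Answer: YES — reaches normal form S^6(Z) in 10 ≤ 13 steps

Derivation:
  start: add(add(SSZ, SSSZ), add(Z, SZ))
  step 1: add(S(add(SZ, SSSZ)), add(Z, SZ))
  step 2: S(add(add(SZ, SSSZ), add(Z, SZ)))
  step 3: S(add(S(add(Z, SSSZ)), add(Z, SZ)))
  step 4: S(S(add(add(Z, SSSZ), add(Z, SZ))))
  step 5: S(S(add(SSSZ, add(Z, SZ))))
  step 6: S(S(S(add(SSZ, add(Z, SZ)))))
  step 7: S(S(S(S(add(SZ, add(Z, SZ))))))
  step 8: S(S(S(S(S(add(Z, add(Z, SZ)))))))
  step 9: S(S(S(S(S(add(Z, SZ))))))
  step 10: S^6(Z)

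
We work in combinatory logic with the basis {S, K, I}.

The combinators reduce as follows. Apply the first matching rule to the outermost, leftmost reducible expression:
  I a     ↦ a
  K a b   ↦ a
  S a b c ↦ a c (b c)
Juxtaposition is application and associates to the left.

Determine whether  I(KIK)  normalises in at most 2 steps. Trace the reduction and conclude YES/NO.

Answer: YES — reaches normal form I in 2 ≤ 2 steps

Derivation:
  start: I(KIK)
  →1  KIK
  →2  I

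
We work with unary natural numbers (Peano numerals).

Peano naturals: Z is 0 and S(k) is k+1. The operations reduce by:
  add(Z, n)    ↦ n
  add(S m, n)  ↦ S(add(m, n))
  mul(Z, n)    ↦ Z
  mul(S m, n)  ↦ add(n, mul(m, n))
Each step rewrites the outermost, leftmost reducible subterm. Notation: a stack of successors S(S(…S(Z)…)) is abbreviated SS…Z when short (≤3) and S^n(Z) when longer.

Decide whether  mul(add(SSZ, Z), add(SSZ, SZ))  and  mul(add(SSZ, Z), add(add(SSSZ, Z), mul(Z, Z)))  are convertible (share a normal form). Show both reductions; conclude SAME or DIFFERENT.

Answer: SAME — A ⇓ S^6(Z), B ⇓ S^6(Z)

Derivation:
Term A:
  start: mul(add(SSZ, Z), add(SSZ, SZ))
  step 1: mul(S(add(SZ, Z)), add(SSZ, SZ))
  step 2: add(add(SSZ, SZ), mul(add(SZ, Z), add(SSZ, SZ)))
  step 3: add(S(add(SZ, SZ)), mul(add(SZ, Z), add(SSZ, SZ)))
  step 4: S(add(add(SZ, SZ), mul(add(SZ, Z), add(SSZ, SZ))))
  step 5: S(add(S(add(Z, SZ)), mul(add(SZ, Z), add(SSZ, SZ))))
  step 6: S(S(add(add(Z, SZ), mul(add(SZ, Z), add(SSZ, SZ)))))
  step 7: S(S(add(SZ, mul(add(SZ, Z), add(SSZ, SZ)))))
  step 8: S(S(S(add(Z, mul(add(SZ, Z), add(SSZ, SZ))))))
  step 9: S(S(S(mul(add(SZ, Z), add(SSZ, SZ)))))
  step 10: S(S(S(mul(S(add(Z, Z)), add(SSZ, SZ)))))
  step 11: S(S(S(add(add(SSZ, SZ), mul(add(Z, Z), add(SSZ, SZ))))))
  step 12: S(S(S(add(S(add(SZ, SZ)), mul(add(Z, Z), add(SSZ, SZ))))))
  step 13: S(S(S(S(add(add(SZ, SZ), mul(add(Z, Z), add(SSZ, SZ)))))))
  step 14: S(S(S(S(add(S(add(Z, SZ)), mul(add(Z, Z), add(SSZ, SZ)))))))
  step 15: S(S(S(S(S(add(add(Z, SZ), mul(add(Z, Z), add(SSZ, SZ))))))))
  step 16: S(S(S(S(S(add(SZ, mul(add(Z, Z), add(SSZ, SZ))))))))
  step 17: S(S(S(S(S(S(add(Z, mul(add(Z, Z), add(SSZ, SZ)))))))))
  step 18: S(S(S(S(S(S(mul(add(Z, Z), add(SSZ, SZ))))))))
  step 19: S(S(S(S(S(S(mul(Z, add(SSZ, SZ))))))))
  step 20: S^6(Z)

Term B:
  start: mul(add(SSZ, Z), add(add(SSSZ, Z), mul(Z, Z)))
  step 1: mul(S(add(SZ, Z)), add(add(SSSZ, Z), mul(Z, Z)))
  step 2: add(add(add(SSSZ, Z), mul(Z, Z)), mul(add(SZ, Z), add(add(SSSZ, Z), mul(Z, Z))))
  step 3: add(add(S(add(SSZ, Z)), mul(Z, Z)), mul(add(SZ, Z), add(add(SSSZ, Z), mul(Z, Z))))
  step 4: add(S(add(add(SSZ, Z), mul(Z, Z))), mul(add(SZ, Z), add(add(SSSZ, Z), mul(Z, Z))))
  step 5: S(add(add(add(SSZ, Z), mul(Z, Z)), mul(add(SZ, Z), add(add(SSSZ, Z), mul(Z, Z)))))
  step 6: S(add(add(S(add(SZ, Z)), mul(Z, Z)), mul(add(SZ, Z), add(add(SSSZ, Z), mul(Z, Z)))))
  step 7: S(add(S(add(add(SZ, Z), mul(Z, Z))), mul(add(SZ, Z), add(add(SSSZ, Z), mul(Z, Z)))))
  step 8: S(S(add(add(add(SZ, Z), mul(Z, Z)), mul(add(SZ, Z), add(add(SSSZ, Z), mul(Z, Z))))))
  step 9: S(S(add(add(S(add(Z, Z)), mul(Z, Z)), mul(add(SZ, Z), add(add(SSSZ, Z), mul(Z, Z))))))
  step 10: S(S(add(S(add(add(Z, Z), mul(Z, Z))), mul(add(SZ, Z), add(add(SSSZ, Z), mul(Z, Z))))))
  step 11: S(S(S(add(add(add(Z, Z), mul(Z, Z)), mul(add(SZ, Z), add(add(SSSZ, Z), mul(Z, Z)))))))
  step 12: S(S(S(add(add(Z, mul(Z, Z)), mul(add(SZ, Z), add(add(SSSZ, Z), mul(Z, Z)))))))
  step 13: S(S(S(add(mul(Z, Z), mul(add(SZ, Z), add(add(SSSZ, Z), mul(Z, Z)))))))
  step 14: S(S(S(add(Z, mul(add(SZ, Z), add(add(SSSZ, Z), mul(Z, Z)))))))
  step 15: S(S(S(mul(add(SZ, Z), add(add(SSSZ, Z), mul(Z, Z))))))
  step 16: S(S(S(mul(S(add(Z, Z)), add(add(SSSZ, Z), mul(Z, Z))))))
  step 17: S(S(S(add(add(add(SSSZ, Z), mul(Z, Z)), mul(add(Z, Z), add(add(SSSZ, Z), mul(Z, Z)))))))
  step 18: S(S(S(add(add(S(add(SSZ, Z)), mul(Z, Z)), mul(add(Z, Z), add(add(SSSZ, Z), mul(Z, Z)))))))
  step 19: S(S(S(add(S(add(add(SSZ, Z), mul(Z, Z))), mul(add(Z, Z), add(add(SSSZ, Z), mul(Z, Z)))))))
  step 20: S(S(S(S(add(add(add(SSZ, Z), mul(Z, Z)), mul(add(Z, Z), add(add(SSSZ, Z), mul(Z, Z))))))))
  step 21: S(S(S(S(add(add(S(add(SZ, Z)), mul(Z, Z)), mul(add(Z, Z), add(add(SSSZ, Z), mul(Z, Z))))))))
  step 22: S(S(S(S(add(S(add(add(SZ, Z), mul(Z, Z))), mul(add(Z, Z), add(add(SSSZ, Z), mul(Z, Z))))))))
  step 23: S(S(S(S(S(add(add(add(SZ, Z), mul(Z, Z)), mul(add(Z, Z), add(add(SSSZ, Z), mul(Z, Z)))))))))
  step 24: S(S(S(S(S(add(add(S(add(Z, Z)), mul(Z, Z)), mul(add(Z, Z), add(add(SSSZ, Z), mul(Z, Z)))))))))
  step 25: S(S(S(S(S(add(S(add(add(Z, Z), mul(Z, Z))), mul(add(Z, Z), add(add(SSSZ, Z), mul(Z, Z)))))))))
  step 26: S(S(S(S(S(S(add(add(add(Z, Z), mul(Z, Z)), mul(add(Z, Z), add(add(SSSZ, Z), mul(Z, Z))))))))))
  step 27: S(S(S(S(S(S(add(add(Z, mul(Z, Z)), mul(add(Z, Z), add(add(SSSZ, Z), mul(Z, Z))))))))))
  step 28: S(S(S(S(S(S(add(mul(Z, Z), mul(add(Z, Z), add(add(SSSZ, Z), mul(Z, Z))))))))))
  step 29: S(S(S(S(S(S(add(Z, mul(add(Z, Z), add(add(SSSZ, Z), mul(Z, Z))))))))))
  step 30: S(S(S(S(S(S(mul(add(Z, Z), add(add(SSSZ, Z), mul(Z, Z)))))))))
  step 31: S(S(S(S(S(S(mul(Z, add(add(SSSZ, Z), mul(Z, Z)))))))))
  step 32: S^6(Z)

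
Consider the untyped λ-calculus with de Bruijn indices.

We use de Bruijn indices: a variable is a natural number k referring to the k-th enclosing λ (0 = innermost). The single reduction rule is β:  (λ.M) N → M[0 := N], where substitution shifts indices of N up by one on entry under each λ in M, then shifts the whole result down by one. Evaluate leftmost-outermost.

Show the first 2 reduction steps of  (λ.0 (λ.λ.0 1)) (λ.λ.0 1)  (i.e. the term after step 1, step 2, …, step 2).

Answer: after 2 steps: λ.0 (λ.λ.0 1)

Reduction:
  start: (λ.0 (λ.λ.0 1)) (λ.λ.0 1)
  →1  (λ.λ.0 1) (λ.λ.0 1)
  →2  λ.0 (λ.λ.0 1)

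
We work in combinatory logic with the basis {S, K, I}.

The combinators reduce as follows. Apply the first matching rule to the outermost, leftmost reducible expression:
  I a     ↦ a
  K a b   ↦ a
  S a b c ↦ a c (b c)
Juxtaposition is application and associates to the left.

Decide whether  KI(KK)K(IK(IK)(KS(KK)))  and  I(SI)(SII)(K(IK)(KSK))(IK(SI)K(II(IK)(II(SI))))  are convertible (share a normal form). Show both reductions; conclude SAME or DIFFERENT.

Answer: SAME — A ⇓ KK, B ⇓ KK

Working:
Term A:
  start: KI(KK)K(IK(IK)(KS(KK)))
  →1  IK(IK(IK)(KS(KK)))
  →2  K(IK(IK)(KS(KK)))
  →3  K(K(IK)(KS(KK)))
  →4  K(IK)
  →5  KK

Term B:
  start: I(SI)(SII)(K(IK)(KSK))(IK(SI)K(II(IK)(II(SI))))
  →1  SI(SII)(K(IK)(KSK))(IK(SI)K(II(IK)(II(SI))))
  →2  I(K(IK)(KSK))(SII(K(IK)(KSK)))(IK(SI)K(II(IK)(II(SI))))
  →3  K(IK)(KSK)(SII(K(IK)(KSK)))(IK(SI)K(II(IK)(II(SI))))
  →4  IK(SII(K(IK)(KSK)))(IK(SI)K(II(IK)(II(SI))))
  →5  K(SII(K(IK)(KSK)))(IK(SI)K(II(IK)(II(SI))))
  →6  SII(K(IK)(KSK))
  →7  I(K(IK)(KSK))(I(K(IK)(KSK)))
  →8  K(IK)(KSK)(I(K(IK)(KSK)))
  →9  IK(I(K(IK)(KSK)))
  →10  K(I(K(IK)(KSK)))
  →11  K(K(IK)(KSK))
  →12  K(IK)
  →13  KK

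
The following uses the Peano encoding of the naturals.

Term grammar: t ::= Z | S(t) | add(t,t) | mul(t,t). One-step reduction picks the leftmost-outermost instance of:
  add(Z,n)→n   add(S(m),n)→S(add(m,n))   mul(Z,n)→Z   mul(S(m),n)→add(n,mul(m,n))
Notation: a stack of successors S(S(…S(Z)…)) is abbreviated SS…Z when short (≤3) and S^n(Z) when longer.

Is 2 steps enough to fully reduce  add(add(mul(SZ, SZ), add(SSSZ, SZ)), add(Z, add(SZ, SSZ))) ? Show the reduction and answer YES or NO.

Answer: NO — after 2 steps the term is add(add(S(add(Z, mul(Z, SZ))), add(SSSZ, SZ)), add(Z, add(SZ, SSZ))), not yet normal

Reduction:
  start: add(add(mul(SZ, SZ), add(SSSZ, SZ)), add(Z, add(SZ, SSZ)))
  step 1: add(add(add(SZ, mul(Z, SZ)), add(SSSZ, SZ)), add(Z, add(SZ, SSZ)))
  step 2: add(add(S(add(Z, mul(Z, SZ))), add(SSSZ, SZ)), add(Z, add(SZ, SSZ)))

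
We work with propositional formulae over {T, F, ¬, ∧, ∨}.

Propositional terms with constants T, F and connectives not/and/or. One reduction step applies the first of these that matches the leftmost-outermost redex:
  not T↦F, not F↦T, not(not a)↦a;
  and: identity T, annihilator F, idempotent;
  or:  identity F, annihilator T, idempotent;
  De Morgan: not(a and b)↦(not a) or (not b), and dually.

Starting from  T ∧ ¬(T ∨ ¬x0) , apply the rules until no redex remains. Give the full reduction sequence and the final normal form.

  start: T ∧ ¬(T ∨ ¬x0)
  [1] ¬(T ∨ ¬x0)
  [2] ¬T ∧ ¬¬x0
  [3] F ∧ ¬¬x0
  [4] F

Answer: normal form = F  (in 4 steps)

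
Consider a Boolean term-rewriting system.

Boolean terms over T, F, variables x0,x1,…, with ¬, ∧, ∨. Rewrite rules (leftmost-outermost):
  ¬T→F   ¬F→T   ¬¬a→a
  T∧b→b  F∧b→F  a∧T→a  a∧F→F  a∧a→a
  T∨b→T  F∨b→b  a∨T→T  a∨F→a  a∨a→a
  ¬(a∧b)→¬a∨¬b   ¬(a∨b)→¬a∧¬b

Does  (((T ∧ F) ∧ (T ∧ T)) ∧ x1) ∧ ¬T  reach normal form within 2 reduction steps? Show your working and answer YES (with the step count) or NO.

  start: (((T ∧ F) ∧ (T ∧ T)) ∧ x1) ∧ ¬T
  →1  ((F ∧ (T ∧ T)) ∧ x1) ∧ ¬T
  →2  (F ∧ x1) ∧ ¬T

Answer: NO — after 2 steps the term is (F ∧ x1) ∧ ¬T, not yet normal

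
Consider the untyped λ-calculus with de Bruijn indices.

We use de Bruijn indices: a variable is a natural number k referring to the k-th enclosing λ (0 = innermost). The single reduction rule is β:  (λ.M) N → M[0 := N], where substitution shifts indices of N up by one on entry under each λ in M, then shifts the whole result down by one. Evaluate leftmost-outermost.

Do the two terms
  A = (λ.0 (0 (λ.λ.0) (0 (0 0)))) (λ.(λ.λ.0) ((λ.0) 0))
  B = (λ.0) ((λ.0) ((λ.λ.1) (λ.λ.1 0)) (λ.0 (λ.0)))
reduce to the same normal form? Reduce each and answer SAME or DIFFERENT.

Term A:
  start: (λ.0 (0 (λ.λ.0) (0 (0 0)))) (λ.(λ.λ.0) ((λ.0) 0))
  [1] (λ.(λ.λ.0) ((λ.0) 0)) ((λ.(λ.λ.0) ((λ.0) 0)) (λ.λ.0) ((λ.(λ.λ.0) ((λ.0) 0)) ((λ.(λ.λ.0) ((λ.0) 0)) (λ.(λ.λ.0) ((λ.0) 0)))))
  [2] (λ.λ.0) ((λ.0) ((λ.(λ.λ.0) ((λ.0) 0)) (λ.λ.0) ((λ.(λ.λ.0) ((λ.0) 0)) ((λ.(λ.λ.0) ((λ.0) 0)) (λ.(λ.λ.0) ((λ.0) 0))))))
  [3] λ.0

Term B:
  start: (λ.0) ((λ.0) ((λ.λ.1) (λ.λ.1 0)) (λ.0 (λ.0)))
  [1] (λ.0) ((λ.λ.1) (λ.λ.1 0)) (λ.0 (λ.0))
  [2] (λ.λ.1) (λ.λ.1 0) (λ.0 (λ.0))
  [3] (λ.λ.λ.1 0) (λ.0 (λ.0))
  [4] λ.λ.1 0

Answer: DIFFERENT — A ⇓ λ.0, B ⇓ λ.λ.1 0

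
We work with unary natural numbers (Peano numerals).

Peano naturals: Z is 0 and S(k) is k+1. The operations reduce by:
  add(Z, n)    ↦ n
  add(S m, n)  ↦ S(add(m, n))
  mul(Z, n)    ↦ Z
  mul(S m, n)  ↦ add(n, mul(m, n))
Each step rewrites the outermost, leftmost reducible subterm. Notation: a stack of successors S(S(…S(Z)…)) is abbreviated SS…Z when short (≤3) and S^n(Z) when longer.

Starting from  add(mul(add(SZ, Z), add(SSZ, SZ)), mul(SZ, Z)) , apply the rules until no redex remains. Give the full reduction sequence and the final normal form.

  start: add(mul(add(SZ, Z), add(SSZ, SZ)), mul(SZ, Z))
  →1  add(mul(S(add(Z, Z)), add(SSZ, SZ)), mul(SZ, Z))
  →2  add(add(add(SSZ, SZ), mul(add(Z, Z), add(SSZ, SZ))), mul(SZ, Z))
  →3  add(add(S(add(SZ, SZ)), mul(add(Z, Z), add(SSZ, SZ))), mul(SZ, Z))
  →4  add(S(add(add(SZ, SZ), mul(add(Z, Z), add(SSZ, SZ)))), mul(SZ, Z))
  →5  S(add(add(add(SZ, SZ), mul(add(Z, Z), add(SSZ, SZ))), mul(SZ, Z)))
  →6  S(add(add(S(add(Z, SZ)), mul(add(Z, Z), add(SSZ, SZ))), mul(SZ, Z)))
  →7  S(add(S(add(add(Z, SZ), mul(add(Z, Z), add(SSZ, SZ)))), mul(SZ, Z)))
  →8  S(S(add(add(add(Z, SZ), mul(add(Z, Z), add(SSZ, SZ))), mul(SZ, Z))))
  →9  S(S(add(add(SZ, mul(add(Z, Z), add(SSZ, SZ))), mul(SZ, Z))))
  →10  S(S(add(S(add(Z, mul(add(Z, Z), add(SSZ, SZ)))), mul(SZ, Z))))
  →11  S(S(S(add(add(Z, mul(add(Z, Z), add(SSZ, SZ))), mul(SZ, Z)))))
  →12  S(S(S(add(mul(add(Z, Z), add(SSZ, SZ)), mul(SZ, Z)))))
  →13  S(S(S(add(mul(Z, add(SSZ, SZ)), mul(SZ, Z)))))
  →14  S(S(S(add(Z, mul(SZ, Z)))))
  →15  S(S(S(mul(SZ, Z))))
  →16  S(S(S(add(Z, mul(Z, Z)))))
  →17  S(S(S(mul(Z, Z))))
  →18  SSSZ

Answer: normal form = SSSZ  (in 18 steps)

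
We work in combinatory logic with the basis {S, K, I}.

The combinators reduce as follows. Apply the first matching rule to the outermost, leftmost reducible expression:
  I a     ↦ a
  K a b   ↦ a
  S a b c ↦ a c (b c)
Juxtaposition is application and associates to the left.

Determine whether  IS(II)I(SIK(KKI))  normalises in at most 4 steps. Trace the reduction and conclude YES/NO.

  start: IS(II)I(SIK(KKI))
  step 1: S(II)I(SIK(KKI))
  step 2: II(SIK(KKI))(I(SIK(KKI)))
  step 3: I(SIK(KKI))(I(SIK(KKI)))
  step 4: SIK(KKI)(I(SIK(KKI)))

Answer: NO — after 4 steps the term is SIK(KKI)(I(SIK(KKI))), not yet normal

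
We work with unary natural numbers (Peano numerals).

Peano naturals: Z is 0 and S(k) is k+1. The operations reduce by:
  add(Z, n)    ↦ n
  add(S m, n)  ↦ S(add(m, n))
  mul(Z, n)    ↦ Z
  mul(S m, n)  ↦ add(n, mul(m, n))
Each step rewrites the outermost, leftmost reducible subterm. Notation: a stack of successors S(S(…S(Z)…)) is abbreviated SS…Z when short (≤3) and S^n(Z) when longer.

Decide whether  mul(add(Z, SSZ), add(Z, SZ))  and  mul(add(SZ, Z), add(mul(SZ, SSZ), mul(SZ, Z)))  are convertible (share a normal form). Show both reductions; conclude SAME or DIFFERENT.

Answer: SAME — A ⇓ SSZ, B ⇓ SSZ

Reduction:
Term A:
  start: mul(add(Z, SSZ), add(Z, SZ))
  step 1: mul(SSZ, add(Z, SZ))
  step 2: add(add(Z, SZ), mul(SZ, add(Z, SZ)))
  step 3: add(SZ, mul(SZ, add(Z, SZ)))
  step 4: S(add(Z, mul(SZ, add(Z, SZ))))
  step 5: S(mul(SZ, add(Z, SZ)))
  step 6: S(add(add(Z, SZ), mul(Z, add(Z, SZ))))
  step 7: S(add(SZ, mul(Z, add(Z, SZ))))
  step 8: S(S(add(Z, mul(Z, add(Z, SZ)))))
  step 9: S(S(mul(Z, add(Z, SZ))))
  step 10: SSZ

Term B:
  start: mul(add(SZ, Z), add(mul(SZ, SSZ), mul(SZ, Z)))
  step 1: mul(S(add(Z, Z)), add(mul(SZ, SSZ), mul(SZ, Z)))
  step 2: add(add(mul(SZ, SSZ), mul(SZ, Z)), mul(add(Z, Z), add(mul(SZ, SSZ), mul(SZ, Z))))
  step 3: add(add(add(SSZ, mul(Z, SSZ)), mul(SZ, Z)), mul(add(Z, Z), add(mul(SZ, SSZ), mul(SZ, Z))))
  step 4: add(add(S(add(SZ, mul(Z, SSZ))), mul(SZ, Z)), mul(add(Z, Z), add(mul(SZ, SSZ), mul(SZ, Z))))
  step 5: add(S(add(add(SZ, mul(Z, SSZ)), mul(SZ, Z))), mul(add(Z, Z), add(mul(SZ, SSZ), mul(SZ, Z))))
  step 6: S(add(add(add(SZ, mul(Z, SSZ)), mul(SZ, Z)), mul(add(Z, Z), add(mul(SZ, SSZ), mul(SZ, Z)))))
  step 7: S(add(add(S(add(Z, mul(Z, SSZ))), mul(SZ, Z)), mul(add(Z, Z), add(mul(SZ, SSZ), mul(SZ, Z)))))
  step 8: S(add(S(add(add(Z, mul(Z, SSZ)), mul(SZ, Z))), mul(add(Z, Z), add(mul(SZ, SSZ), mul(SZ, Z)))))
  step 9: S(S(add(add(add(Z, mul(Z, SSZ)), mul(SZ, Z)), mul(add(Z, Z), add(mul(SZ, SSZ), mul(SZ, Z))))))
  step 10: S(S(add(add(mul(Z, SSZ), mul(SZ, Z)), mul(add(Z, Z), add(mul(SZ, SSZ), mul(SZ, Z))))))
  step 11: S(S(add(add(Z, mul(SZ, Z)), mul(add(Z, Z), add(mul(SZ, SSZ), mul(SZ, Z))))))
  step 12: S(S(add(mul(SZ, Z), mul(add(Z, Z), add(mul(SZ, SSZ), mul(SZ, Z))))))
  step 13: S(S(add(add(Z, mul(Z, Z)), mul(add(Z, Z), add(mul(SZ, SSZ), mul(SZ, Z))))))
  step 14: S(S(add(mul(Z, Z), mul(add(Z, Z), add(mul(SZ, SSZ), mul(SZ, Z))))))
  step 15: S(S(add(Z, mul(add(Z, Z), add(mul(SZ, SSZ), mul(SZ, Z))))))
  step 16: S(S(mul(add(Z, Z), add(mul(SZ, SSZ), mul(SZ, Z)))))
  step 17: S(S(mul(Z, add(mul(SZ, SSZ), mul(SZ, Z)))))
  step 18: SSZ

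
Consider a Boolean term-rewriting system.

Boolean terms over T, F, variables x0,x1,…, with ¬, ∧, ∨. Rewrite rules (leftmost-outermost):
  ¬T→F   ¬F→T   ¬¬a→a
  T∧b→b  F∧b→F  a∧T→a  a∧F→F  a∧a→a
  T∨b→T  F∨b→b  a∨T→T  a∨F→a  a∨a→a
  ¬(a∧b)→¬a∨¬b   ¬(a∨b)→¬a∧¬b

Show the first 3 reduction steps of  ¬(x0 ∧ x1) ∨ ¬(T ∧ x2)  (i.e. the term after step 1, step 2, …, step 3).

  start: ¬(x0 ∧ x1) ∨ ¬(T ∧ x2)
  step 1: (¬x0 ∨ ¬x1) ∨ ¬(T ∧ x2)
  step 2: (¬x0 ∨ ¬x1) ∨ (¬T ∨ ¬x2)
  step 3: (¬x0 ∨ ¬x1) ∨ (F ∨ ¬x2)

Answer: after 3 steps: (¬x0 ∨ ¬x1) ∨ (F ∨ ¬x2)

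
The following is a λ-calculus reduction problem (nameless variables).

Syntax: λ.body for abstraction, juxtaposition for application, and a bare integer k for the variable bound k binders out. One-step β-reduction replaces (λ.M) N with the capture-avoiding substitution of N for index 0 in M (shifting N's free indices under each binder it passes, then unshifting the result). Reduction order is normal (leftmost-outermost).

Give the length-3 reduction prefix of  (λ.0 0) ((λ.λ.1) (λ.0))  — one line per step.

  start: (λ.0 0) ((λ.λ.1) (λ.0))
  →1  (λ.λ.1) (λ.0) ((λ.λ.1) (λ.0))
  →2  (λ.λ.0) ((λ.λ.1) (λ.0))
  →3  λ.0

Answer: after 3 steps: λ.0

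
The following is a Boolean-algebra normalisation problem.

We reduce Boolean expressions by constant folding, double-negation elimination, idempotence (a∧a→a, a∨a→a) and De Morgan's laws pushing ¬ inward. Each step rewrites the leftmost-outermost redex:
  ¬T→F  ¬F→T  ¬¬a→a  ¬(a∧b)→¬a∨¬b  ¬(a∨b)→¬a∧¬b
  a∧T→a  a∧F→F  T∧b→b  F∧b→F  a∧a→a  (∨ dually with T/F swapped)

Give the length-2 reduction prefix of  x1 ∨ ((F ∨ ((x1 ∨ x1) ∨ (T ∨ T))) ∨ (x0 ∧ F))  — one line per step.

Answer: after 2 steps: x1 ∨ ((x1 ∨ (T ∨ T)) ∨ (x0 ∧ F))

Reduction:
  start: x1 ∨ ((F ∨ ((x1 ∨ x1) ∨ (T ∨ T))) ∨ (x0 ∧ F))
  [1] x1 ∨ (((x1 ∨ x1) ∨ (T ∨ T)) ∨ (x0 ∧ F))
  [2] x1 ∨ ((x1 ∨ (T ∨ T)) ∨ (x0 ∧ F))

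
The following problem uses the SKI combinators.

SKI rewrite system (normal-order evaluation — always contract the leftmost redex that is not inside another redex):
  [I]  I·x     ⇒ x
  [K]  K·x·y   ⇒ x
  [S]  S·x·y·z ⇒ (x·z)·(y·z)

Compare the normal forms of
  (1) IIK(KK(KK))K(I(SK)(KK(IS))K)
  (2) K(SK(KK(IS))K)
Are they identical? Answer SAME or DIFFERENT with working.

Answer: SAME — A ⇓ KK, B ⇓ KK

Reduction:
Term A:
  start: IIK(KK(KK))K(I(SK)(KK(IS))K)
  [1] IK(KK(KK))K(I(SK)(KK(IS))K)
  [2] K(KK(KK))K(I(SK)(KK(IS))K)
  [3] KK(KK)(I(SK)(KK(IS))K)
  [4] K(I(SK)(KK(IS))K)
  [5] K(SK(KK(IS))K)
  [6] K(KK(KK(IS)K))
  [7] KK

Term B:
  start: K(SK(KK(IS))K)
  [1] K(KK(KK(IS)K))
  [2] KK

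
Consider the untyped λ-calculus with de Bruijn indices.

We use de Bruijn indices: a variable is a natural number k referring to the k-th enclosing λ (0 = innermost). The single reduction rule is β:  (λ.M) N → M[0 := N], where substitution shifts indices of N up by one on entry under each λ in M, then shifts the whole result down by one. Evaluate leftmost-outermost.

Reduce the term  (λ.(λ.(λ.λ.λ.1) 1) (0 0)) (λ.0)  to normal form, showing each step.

  start: (λ.(λ.(λ.λ.λ.1) 1) (0 0)) (λ.0)
  step 1: (λ.(λ.λ.λ.1) (λ.0)) ((λ.0) (λ.0))
  step 2: (λ.λ.λ.1) (λ.0)
  step 3: λ.λ.1

Answer: normal form = λ.λ.1  (in 3 steps)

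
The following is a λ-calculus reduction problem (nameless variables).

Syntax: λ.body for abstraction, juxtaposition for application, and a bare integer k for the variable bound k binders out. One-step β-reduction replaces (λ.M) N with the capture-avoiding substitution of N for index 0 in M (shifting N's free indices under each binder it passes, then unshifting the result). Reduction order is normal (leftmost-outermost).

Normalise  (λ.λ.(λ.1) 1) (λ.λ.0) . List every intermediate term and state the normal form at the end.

Answer: normal form = λ.0  (in 2 steps)

Working:
  start: (λ.λ.(λ.1) 1) (λ.λ.0)
  step 1: λ.(λ.1) (λ.λ.0)
  step 2: λ.0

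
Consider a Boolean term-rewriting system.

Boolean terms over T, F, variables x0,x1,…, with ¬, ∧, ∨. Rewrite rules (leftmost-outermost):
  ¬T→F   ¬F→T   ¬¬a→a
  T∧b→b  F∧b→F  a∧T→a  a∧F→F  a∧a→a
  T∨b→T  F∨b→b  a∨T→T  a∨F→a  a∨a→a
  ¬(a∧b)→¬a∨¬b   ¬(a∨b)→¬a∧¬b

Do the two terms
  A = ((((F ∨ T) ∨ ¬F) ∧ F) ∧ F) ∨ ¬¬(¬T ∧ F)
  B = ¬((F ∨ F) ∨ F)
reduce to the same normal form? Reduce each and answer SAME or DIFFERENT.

Term A:
  start: ((((F ∨ T) ∨ ¬F) ∧ F) ∧ F) ∨ ¬¬(¬T ∧ F)
  →1  F ∨ ¬¬(¬T ∧ F)
  →2  ¬¬(¬T ∧ F)
  →3  ¬T ∧ F
  →4  F

Term B:
  start: ¬((F ∨ F) ∨ F)
  →1  ¬(F ∨ F) ∧ ¬F
  →2  (¬F ∧ ¬F) ∧ ¬F
  →3  ¬F ∧ ¬F
  →4  ¬F
  →5  T

Answer: DIFFERENT — A ⇓ F, B ⇓ T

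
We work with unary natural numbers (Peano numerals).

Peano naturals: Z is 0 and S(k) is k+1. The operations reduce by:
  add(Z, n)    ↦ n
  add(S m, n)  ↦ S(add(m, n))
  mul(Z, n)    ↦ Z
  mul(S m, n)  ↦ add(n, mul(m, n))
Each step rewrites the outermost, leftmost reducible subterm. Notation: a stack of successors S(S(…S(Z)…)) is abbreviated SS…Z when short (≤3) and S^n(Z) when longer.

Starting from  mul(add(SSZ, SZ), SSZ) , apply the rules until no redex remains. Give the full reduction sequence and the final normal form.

  start: mul(add(SSZ, SZ), SSZ)
  →1  mul(S(add(SZ, SZ)), SSZ)
  →2  add(SSZ, mul(add(SZ, SZ), SSZ))
  →3  S(add(SZ, mul(add(SZ, SZ), SSZ)))
  →4  S(S(add(Z, mul(add(SZ, SZ), SSZ))))
  →5  S(S(mul(add(SZ, SZ), SSZ)))
  →6  S(S(mul(S(add(Z, SZ)), SSZ)))
  →7  S(S(add(SSZ, mul(add(Z, SZ), SSZ))))
  →8  S(S(S(add(SZ, mul(add(Z, SZ), SSZ)))))
  →9  S(S(S(S(add(Z, mul(add(Z, SZ), SSZ))))))
  →10  S(S(S(S(mul(add(Z, SZ), SSZ)))))
  →11  S(S(S(S(mul(SZ, SSZ)))))
  →12  S(S(S(S(add(SSZ, mul(Z, SSZ))))))
  →13  S(S(S(S(S(add(SZ, mul(Z, SSZ)))))))
  →14  S(S(S(S(S(S(add(Z, mul(Z, SSZ))))))))
  →15  S(S(S(S(S(S(mul(Z, SSZ)))))))
  →16  S^6(Z)

Answer: normal form = S^6(Z)  (in 16 steps)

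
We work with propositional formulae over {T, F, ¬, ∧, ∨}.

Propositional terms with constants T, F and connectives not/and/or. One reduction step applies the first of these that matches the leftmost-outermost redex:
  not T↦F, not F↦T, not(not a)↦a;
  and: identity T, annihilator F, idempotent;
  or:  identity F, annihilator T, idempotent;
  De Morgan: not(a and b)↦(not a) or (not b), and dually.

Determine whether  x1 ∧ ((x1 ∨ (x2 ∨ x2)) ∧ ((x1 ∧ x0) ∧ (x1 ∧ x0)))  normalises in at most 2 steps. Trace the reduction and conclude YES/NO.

  start: x1 ∧ ((x1 ∨ (x2 ∨ x2)) ∧ ((x1 ∧ x0) ∧ (x1 ∧ x0)))
  step 1: x1 ∧ ((x1 ∨ x2) ∧ ((x1 ∧ x0) ∧ (x1 ∧ x0)))
  step 2: x1 ∧ ((x1 ∨ x2) ∧ (x1 ∧ x0))

Answer: YES — reaches normal form x1 ∧ ((x1 ∨ x2) ∧ (x1 ∧ x0)) in 2 ≤ 2 steps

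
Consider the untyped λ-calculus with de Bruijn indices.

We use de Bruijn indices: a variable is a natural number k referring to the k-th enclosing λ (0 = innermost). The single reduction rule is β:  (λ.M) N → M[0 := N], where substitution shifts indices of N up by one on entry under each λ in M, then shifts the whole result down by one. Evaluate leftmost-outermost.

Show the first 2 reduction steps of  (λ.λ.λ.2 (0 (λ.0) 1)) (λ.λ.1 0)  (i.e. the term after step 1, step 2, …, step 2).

Answer: after 2 steps: λ.λ.λ.1 (λ.0) 2 0

Working:
  start: (λ.λ.λ.2 (0 (λ.0) 1)) (λ.λ.1 0)
  step 1: λ.λ.(λ.λ.1 0) (0 (λ.0) 1)
  step 2: λ.λ.λ.1 (λ.0) 2 0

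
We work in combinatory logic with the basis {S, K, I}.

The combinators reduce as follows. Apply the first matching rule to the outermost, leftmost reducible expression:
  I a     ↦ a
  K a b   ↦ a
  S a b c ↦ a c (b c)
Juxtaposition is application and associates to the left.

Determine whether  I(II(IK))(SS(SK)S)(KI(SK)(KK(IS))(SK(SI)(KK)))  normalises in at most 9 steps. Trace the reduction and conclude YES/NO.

  start: I(II(IK))(SS(SK)S)(KI(SK)(KK(IS))(SK(SI)(KK)))
  [1] II(IK)(SS(SK)S)(KI(SK)(KK(IS))(SK(SI)(KK)))
  [2] I(IK)(SS(SK)S)(KI(SK)(KK(IS))(SK(SI)(KK)))
  [3] IK(SS(SK)S)(KI(SK)(KK(IS))(SK(SI)(KK)))
  [4] K(SS(SK)S)(KI(SK)(KK(IS))(SK(SI)(KK)))
  [5] SS(SK)S
  [6] SS(SKS)

Answer: YES — reaches normal form SS(SKS) in 6 ≤ 9 steps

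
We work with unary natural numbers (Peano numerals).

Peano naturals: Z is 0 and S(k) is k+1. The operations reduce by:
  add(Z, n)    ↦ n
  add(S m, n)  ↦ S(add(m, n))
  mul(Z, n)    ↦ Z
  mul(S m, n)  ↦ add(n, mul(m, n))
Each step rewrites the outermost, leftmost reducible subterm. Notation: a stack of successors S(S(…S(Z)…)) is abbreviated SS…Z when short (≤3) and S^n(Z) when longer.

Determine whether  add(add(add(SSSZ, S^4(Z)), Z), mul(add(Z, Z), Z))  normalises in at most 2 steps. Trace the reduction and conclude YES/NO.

Answer: NO — after 2 steps the term is add(S(add(add(SSZ, S^4(Z)), Z)), mul(add(Z, Z), Z)), not yet normal

Working:
  start: add(add(add(SSSZ, S^4(Z)), Z), mul(add(Z, Z), Z))
  [1] add(add(S(add(SSZ, S^4(Z))), Z), mul(add(Z, Z), Z))
  [2] add(S(add(add(SSZ, S^4(Z)), Z)), mul(add(Z, Z), Z))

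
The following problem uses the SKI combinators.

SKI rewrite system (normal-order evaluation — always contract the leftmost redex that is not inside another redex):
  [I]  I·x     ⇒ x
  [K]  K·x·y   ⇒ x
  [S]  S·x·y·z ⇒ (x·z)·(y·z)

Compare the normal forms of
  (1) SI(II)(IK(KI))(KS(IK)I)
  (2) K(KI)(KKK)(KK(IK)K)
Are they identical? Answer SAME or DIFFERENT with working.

Answer: SAME — A ⇓ I, B ⇓ I

Working:
Term A:
  start: SI(II)(IK(KI))(KS(IK)I)
  [1] I(IK(KI))(II(IK(KI)))(KS(IK)I)
  [2] IK(KI)(II(IK(KI)))(KS(IK)I)
  [3] K(KI)(II(IK(KI)))(KS(IK)I)
  [4] KI(KS(IK)I)
  [5] I

Term B:
  start: K(KI)(KKK)(KK(IK)K)
  [1] KI(KK(IK)K)
  [2] I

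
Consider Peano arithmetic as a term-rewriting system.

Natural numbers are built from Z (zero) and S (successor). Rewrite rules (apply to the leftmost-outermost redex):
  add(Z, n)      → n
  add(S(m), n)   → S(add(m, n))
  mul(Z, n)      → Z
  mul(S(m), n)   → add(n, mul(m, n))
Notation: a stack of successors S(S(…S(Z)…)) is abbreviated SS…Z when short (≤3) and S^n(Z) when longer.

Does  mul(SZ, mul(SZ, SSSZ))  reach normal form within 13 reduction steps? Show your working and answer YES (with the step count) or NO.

  start: mul(SZ, mul(SZ, SSSZ))
  step 1: add(mul(SZ, SSSZ), mul(Z, mul(SZ, SSSZ)))
  step 2: add(add(SSSZ, mul(Z, SSSZ)), mul(Z, mul(SZ, SSSZ)))
  step 3: add(S(add(SSZ, mul(Z, SSSZ))), mul(Z, mul(SZ, SSSZ)))
  step 4: S(add(add(SSZ, mul(Z, SSSZ)), mul(Z, mul(SZ, SSSZ))))
  step 5: S(add(S(add(SZ, mul(Z, SSSZ))), mul(Z, mul(SZ, SSSZ))))
  step 6: S(S(add(add(SZ, mul(Z, SSSZ)), mul(Z, mul(SZ, SSSZ)))))
  step 7: S(S(add(S(add(Z, mul(Z, SSSZ))), mul(Z, mul(SZ, SSSZ)))))
  step 8: S(S(S(add(add(Z, mul(Z, SSSZ)), mul(Z, mul(SZ, SSSZ))))))
  step 9: S(S(S(add(mul(Z, SSSZ), mul(Z, mul(SZ, SSSZ))))))
  step 10: S(S(S(add(Z, mul(Z, mul(SZ, SSSZ))))))
  step 11: S(S(S(mul(Z, mul(SZ, SSSZ)))))
  step 12: SSSZ

Answer: YES — reaches normal form SSSZ in 12 ≤ 13 steps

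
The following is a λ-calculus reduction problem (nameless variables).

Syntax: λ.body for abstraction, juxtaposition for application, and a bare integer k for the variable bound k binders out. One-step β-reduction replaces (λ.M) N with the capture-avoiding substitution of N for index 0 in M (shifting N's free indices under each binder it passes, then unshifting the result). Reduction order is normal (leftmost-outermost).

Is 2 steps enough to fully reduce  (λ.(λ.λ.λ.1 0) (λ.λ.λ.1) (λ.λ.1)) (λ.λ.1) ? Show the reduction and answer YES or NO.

Answer: NO — after 2 steps the term is (λ.λ.1 0) (λ.λ.1), not yet normal

Derivation:
  start: (λ.(λ.λ.λ.1 0) (λ.λ.λ.1) (λ.λ.1)) (λ.λ.1)
  [1] (λ.λ.λ.1 0) (λ.λ.λ.1) (λ.λ.1)
  [2] (λ.λ.1 0) (λ.λ.1)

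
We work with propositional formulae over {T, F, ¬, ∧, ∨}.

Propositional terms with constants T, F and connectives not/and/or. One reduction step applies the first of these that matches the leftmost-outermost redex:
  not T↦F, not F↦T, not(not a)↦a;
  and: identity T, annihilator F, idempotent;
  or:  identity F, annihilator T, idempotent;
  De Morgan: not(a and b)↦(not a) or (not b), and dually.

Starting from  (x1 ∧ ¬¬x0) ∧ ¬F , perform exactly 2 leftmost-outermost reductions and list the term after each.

  start: (x1 ∧ ¬¬x0) ∧ ¬F
  →1  (x1 ∧ x0) ∧ ¬F
  →2  (x1 ∧ x0) ∧ T

Answer: after 2 steps: (x1 ∧ x0) ∧ T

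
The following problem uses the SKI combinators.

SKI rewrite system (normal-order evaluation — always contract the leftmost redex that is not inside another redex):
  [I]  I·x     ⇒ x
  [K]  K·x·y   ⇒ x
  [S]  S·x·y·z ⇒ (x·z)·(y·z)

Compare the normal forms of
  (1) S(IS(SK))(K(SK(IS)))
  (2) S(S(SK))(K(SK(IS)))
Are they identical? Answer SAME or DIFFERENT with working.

Term A:
  start: S(IS(SK))(K(SK(IS)))
  →1  S(S(SK))(K(SK(IS)))
  →2  S(S(SK))(K(SKS))

Term B:
  start: S(S(SK))(K(SK(IS)))
  →1  S(S(SK))(K(SKS))

Answer: SAME — A ⇓ S(S(SK))(K(SKS)), B ⇓ S(S(SK))(K(SKS))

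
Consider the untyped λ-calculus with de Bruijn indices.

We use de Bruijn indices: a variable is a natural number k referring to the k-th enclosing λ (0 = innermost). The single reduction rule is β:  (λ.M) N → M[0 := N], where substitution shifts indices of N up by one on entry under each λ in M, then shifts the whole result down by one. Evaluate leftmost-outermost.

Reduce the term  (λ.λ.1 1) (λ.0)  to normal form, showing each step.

  start: (λ.λ.1 1) (λ.0)
  step 1: λ.(λ.0) (λ.0)
  step 2: λ.λ.0

Answer: normal form = λ.λ.0  (in 2 steps)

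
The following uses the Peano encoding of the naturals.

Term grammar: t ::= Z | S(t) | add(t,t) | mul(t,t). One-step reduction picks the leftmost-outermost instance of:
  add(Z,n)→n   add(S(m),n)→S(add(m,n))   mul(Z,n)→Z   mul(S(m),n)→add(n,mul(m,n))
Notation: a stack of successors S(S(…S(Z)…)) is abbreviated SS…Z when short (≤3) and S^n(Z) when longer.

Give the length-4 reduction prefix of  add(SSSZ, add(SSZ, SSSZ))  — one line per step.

Answer: after 4 steps: S(S(S(add(SSZ, SSSZ))))

Reduction:
  start: add(SSSZ, add(SSZ, SSSZ))
  [1] S(add(SSZ, add(SSZ, SSSZ)))
  [2] S(S(add(SZ, add(SSZ, SSSZ))))
  [3] S(S(S(add(Z, add(SSZ, SSSZ)))))
  [4] S(S(S(add(SSZ, SSSZ))))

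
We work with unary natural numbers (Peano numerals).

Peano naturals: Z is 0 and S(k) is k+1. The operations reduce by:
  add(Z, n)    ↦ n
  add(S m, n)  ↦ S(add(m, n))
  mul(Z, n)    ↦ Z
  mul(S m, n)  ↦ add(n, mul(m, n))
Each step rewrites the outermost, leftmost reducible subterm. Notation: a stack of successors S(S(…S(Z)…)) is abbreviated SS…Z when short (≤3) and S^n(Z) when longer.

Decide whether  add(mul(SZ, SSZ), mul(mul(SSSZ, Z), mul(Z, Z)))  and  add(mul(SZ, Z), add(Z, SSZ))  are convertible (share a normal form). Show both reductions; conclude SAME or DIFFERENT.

Answer: SAME — A ⇓ SSZ, B ⇓ SSZ

Derivation:
Term A:
  start: add(mul(SZ, SSZ), mul(mul(SSSZ, Z), mul(Z, Z)))
  step 1: add(add(SSZ, mul(Z, SSZ)), mul(mul(SSSZ, Z), mul(Z, Z)))
  step 2: add(S(add(SZ, mul(Z, SSZ))), mul(mul(SSSZ, Z), mul(Z, Z)))
  step 3: S(add(add(SZ, mul(Z, SSZ)), mul(mul(SSSZ, Z), mul(Z, Z))))
  step 4: S(add(S(add(Z, mul(Z, SSZ))), mul(mul(SSSZ, Z), mul(Z, Z))))
  step 5: S(S(add(add(Z, mul(Z, SSZ)), mul(mul(SSSZ, Z), mul(Z, Z)))))
  step 6: S(S(add(mul(Z, SSZ), mul(mul(SSSZ, Z), mul(Z, Z)))))
  step 7: S(S(add(Z, mul(mul(SSSZ, Z), mul(Z, Z)))))
  step 8: S(S(mul(mul(SSSZ, Z), mul(Z, Z))))
  step 9: S(S(mul(add(Z, mul(SSZ, Z)), mul(Z, Z))))
  step 10: S(S(mul(mul(SSZ, Z), mul(Z, Z))))
  step 11: S(S(mul(add(Z, mul(SZ, Z)), mul(Z, Z))))
  step 12: S(S(mul(mul(SZ, Z), mul(Z, Z))))
  step 13: S(S(mul(add(Z, mul(Z, Z)), mul(Z, Z))))
  step 14: S(S(mul(mul(Z, Z), mul(Z, Z))))
  step 15: S(S(mul(Z, mul(Z, Z))))
  step 16: SSZ

Term B:
  start: add(mul(SZ, Z), add(Z, SSZ))
  step 1: add(add(Z, mul(Z, Z)), add(Z, SSZ))
  step 2: add(mul(Z, Z), add(Z, SSZ))
  step 3: add(Z, add(Z, SSZ))
  step 4: add(Z, SSZ)
  step 5: SSZ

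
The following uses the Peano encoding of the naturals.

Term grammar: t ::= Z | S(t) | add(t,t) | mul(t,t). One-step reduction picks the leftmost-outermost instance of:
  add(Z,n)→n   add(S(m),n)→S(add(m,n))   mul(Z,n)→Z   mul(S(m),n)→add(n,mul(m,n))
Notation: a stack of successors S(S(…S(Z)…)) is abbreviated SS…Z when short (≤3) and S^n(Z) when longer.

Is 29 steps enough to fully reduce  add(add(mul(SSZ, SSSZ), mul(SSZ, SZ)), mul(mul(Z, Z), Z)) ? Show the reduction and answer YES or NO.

Answer: NO — after 29 steps the term is S(S(S(S(S(S(S(add(add(SZ, mul(Z, SZ)), mul(mul(Z, Z), Z))))))))), not yet normal

Working:
  start: add(add(mul(SSZ, SSSZ), mul(SSZ, SZ)), mul(mul(Z, Z), Z))
  [1] add(add(add(SSSZ, mul(SZ, SSSZ)), mul(SSZ, SZ)), mul(mul(Z, Z), Z))
  [2] add(add(S(add(SSZ, mul(SZ, SSSZ))), mul(SSZ, SZ)), mul(mul(Z, Z), Z))
  [3] add(S(add(add(SSZ, mul(SZ, SSSZ)), mul(SSZ, SZ))), mul(mul(Z, Z), Z))
  [4] S(add(add(add(SSZ, mul(SZ, SSSZ)), mul(SSZ, SZ)), mul(mul(Z, Z), Z)))
  [5] S(add(add(S(add(SZ, mul(SZ, SSSZ))), mul(SSZ, SZ)), mul(mul(Z, Z), Z)))
  [6] S(add(S(add(add(SZ, mul(SZ, SSSZ)), mul(SSZ, SZ))), mul(mul(Z, Z), Z)))
  [7] S(S(add(add(add(SZ, mul(SZ, SSSZ)), mul(SSZ, SZ)), mul(mul(Z, Z), Z))))
  [8] S(S(add(add(S(add(Z, mul(SZ, SSSZ))), mul(SSZ, SZ)), mul(mul(Z, Z), Z))))
  [9] S(S(add(S(add(add(Z, mul(SZ, SSSZ)), mul(SSZ, SZ))), mul(mul(Z, Z), Z))))
  [10] S(S(S(add(add(add(Z, mul(SZ, SSSZ)), mul(SSZ, SZ)), mul(mul(Z, Z), Z)))))
  [11] S(S(S(add(add(mul(SZ, SSSZ), mul(SSZ, SZ)), mul(mul(Z, Z), Z)))))
  [12] S(S(S(add(add(add(SSSZ, mul(Z, SSSZ)), mul(SSZ, SZ)), mul(mul(Z, Z), Z)))))
  [13] S(S(S(add(add(S(add(SSZ, mul(Z, SSSZ))), mul(SSZ, SZ)), mul(mul(Z, Z), Z)))))
  [14] S(S(S(add(S(add(add(SSZ, mul(Z, SSSZ)), mul(SSZ, SZ))), mul(mul(Z, Z), Z)))))
  [15] S(S(S(S(add(add(add(SSZ, mul(Z, SSSZ)), mul(SSZ, SZ)), mul(mul(Z, Z), Z))))))
  [16] S(S(S(S(add(add(S(add(SZ, mul(Z, SSSZ))), mul(SSZ, SZ)), mul(mul(Z, Z), Z))))))
  [17] S(S(S(S(add(S(add(add(SZ, mul(Z, SSSZ)), mul(SSZ, SZ))), mul(mul(Z, Z), Z))))))
  [18] S(S(S(S(S(add(add(add(SZ, mul(Z, SSSZ)), mul(SSZ, SZ)), mul(mul(Z, Z), Z)))))))
  [19] S(S(S(S(S(add(add(S(add(Z, mul(Z, SSSZ))), mul(SSZ, SZ)), mul(mul(Z, Z), Z)))))))
  [20] S(S(S(S(S(add(S(add(add(Z, mul(Z, SSSZ)), mul(SSZ, SZ))), mul(mul(Z, Z), Z)))))))
  [21] S(S(S(S(S(S(add(add(add(Z, mul(Z, SSSZ)), mul(SSZ, SZ)), mul(mul(Z, Z), Z))))))))
  [22] S(S(S(S(S(S(add(add(mul(Z, SSSZ), mul(SSZ, SZ)), mul(mul(Z, Z), Z))))))))
  [23] S(S(S(S(S(S(add(add(Z, mul(SSZ, SZ)), mul(mul(Z, Z), Z))))))))
  [24] S(S(S(S(S(S(add(mul(SSZ, SZ), mul(mul(Z, Z), Z))))))))
  [25] S(S(S(S(S(S(add(add(SZ, mul(SZ, SZ)), mul(mul(Z, Z), Z))))))))
  [26] S(S(S(S(S(S(add(S(add(Z, mul(SZ, SZ))), mul(mul(Z, Z), Z))))))))
  [27] S(S(S(S(S(S(S(add(add(Z, mul(SZ, SZ)), mul(mul(Z, Z), Z)))))))))
  [28] S(S(S(S(S(S(S(add(mul(SZ, SZ), mul(mul(Z, Z), Z)))))))))
  [29] S(S(S(S(S(S(S(add(add(SZ, mul(Z, SZ)), mul(mul(Z, Z), Z)))))))))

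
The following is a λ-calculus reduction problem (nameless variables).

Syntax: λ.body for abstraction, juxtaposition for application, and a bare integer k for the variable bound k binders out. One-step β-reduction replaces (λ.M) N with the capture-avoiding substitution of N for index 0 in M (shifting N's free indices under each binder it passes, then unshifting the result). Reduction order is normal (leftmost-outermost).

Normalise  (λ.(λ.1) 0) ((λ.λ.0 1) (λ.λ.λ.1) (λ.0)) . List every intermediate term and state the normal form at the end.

Answer: normal form = λ.λ.λ.1  (in 5 steps)

Working:
  start: (λ.(λ.1) 0) ((λ.λ.0 1) (λ.λ.λ.1) (λ.0))
  step 1: (λ.(λ.λ.0 1) (λ.λ.λ.1) (λ.0)) ((λ.λ.0 1) (λ.λ.λ.1) (λ.0))
  step 2: (λ.λ.0 1) (λ.λ.λ.1) (λ.0)
  step 3: (λ.0 (λ.λ.λ.1)) (λ.0)
  step 4: (λ.0) (λ.λ.λ.1)
  step 5: λ.λ.λ.1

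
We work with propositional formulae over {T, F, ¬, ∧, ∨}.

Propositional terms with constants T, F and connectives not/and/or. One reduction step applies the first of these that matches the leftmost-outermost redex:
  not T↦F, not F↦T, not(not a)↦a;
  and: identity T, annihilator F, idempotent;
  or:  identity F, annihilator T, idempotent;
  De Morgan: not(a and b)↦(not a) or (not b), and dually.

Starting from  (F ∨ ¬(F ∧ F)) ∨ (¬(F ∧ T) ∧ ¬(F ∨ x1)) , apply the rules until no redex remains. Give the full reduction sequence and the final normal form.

  start: (F ∨ ¬(F ∧ F)) ∨ (¬(F ∧ T) ∧ ¬(F ∨ x1))
  →1  ¬(F ∧ F) ∨ (¬(F ∧ T) ∧ ¬(F ∨ x1))
  →2  (¬F ∨ ¬F) ∨ (¬(F ∧ T) ∧ ¬(F ∨ x1))
  →3  ¬F ∨ (¬(F ∧ T) ∧ ¬(F ∨ x1))
  →4  T ∨ (¬(F ∧ T) ∧ ¬(F ∨ x1))
  →5  T

Answer: normal form = T  (in 5 steps)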